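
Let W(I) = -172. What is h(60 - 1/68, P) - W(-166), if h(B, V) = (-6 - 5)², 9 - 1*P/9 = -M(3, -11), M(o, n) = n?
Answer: 293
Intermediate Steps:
P = -18 (P = 81 - (-9)*(-11) = 81 - 9*11 = 81 - 99 = -18)
h(B, V) = 121 (h(B, V) = (-11)² = 121)
h(60 - 1/68, P) - W(-166) = 121 - 1*(-172) = 121 + 172 = 293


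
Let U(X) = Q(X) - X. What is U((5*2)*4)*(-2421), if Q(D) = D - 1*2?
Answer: 4842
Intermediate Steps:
Q(D) = -2 + D (Q(D) = D - 2 = -2 + D)
U(X) = -2 (U(X) = (-2 + X) - X = -2)
U((5*2)*4)*(-2421) = -2*(-2421) = 4842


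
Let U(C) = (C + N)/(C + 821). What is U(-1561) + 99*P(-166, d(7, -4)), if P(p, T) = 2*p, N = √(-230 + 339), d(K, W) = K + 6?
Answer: -24320759/740 - √109/740 ≈ -32866.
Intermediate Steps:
d(K, W) = 6 + K
N = √109 ≈ 10.440
U(C) = (C + √109)/(821 + C) (U(C) = (C + √109)/(C + 821) = (C + √109)/(821 + C))
U(-1561) + 99*P(-166, d(7, -4)) = (-1561 + √109)/(821 - 1561) + 99*(2*(-166)) = (-1561 + √109)/(-740) + 99*(-332) = -(-1561 + √109)/740 - 32868 = (1561/740 - √109/740) - 32868 = -24320759/740 - √109/740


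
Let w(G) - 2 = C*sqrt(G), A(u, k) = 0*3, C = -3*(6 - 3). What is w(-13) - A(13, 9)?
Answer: 2 - 9*I*sqrt(13) ≈ 2.0 - 32.45*I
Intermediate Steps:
C = -9 (C = -3*3 = -9)
A(u, k) = 0
w(G) = 2 - 9*sqrt(G)
w(-13) - A(13, 9) = (2 - 9*I*sqrt(13)) - 1*0 = (2 - 9*I*sqrt(13)) + 0 = 2 - 9*I*sqrt(13)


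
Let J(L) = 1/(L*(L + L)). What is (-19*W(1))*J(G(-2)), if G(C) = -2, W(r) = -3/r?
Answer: 57/8 ≈ 7.1250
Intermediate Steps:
J(L) = 1/(2*L²) (J(L) = 1/(L*(2*L)) = 1/(2*L²))
(-19*W(1))*J(G(-2)) = (-(-57)/1)*((½)/(-2)²) = (-(-57))*((½)*(¼)) = -19*(-3)*(⅛) = 57*(⅛) = 57/8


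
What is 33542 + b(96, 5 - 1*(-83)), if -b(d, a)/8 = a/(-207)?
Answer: 6943898/207 ≈ 33545.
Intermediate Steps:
b(d, a) = 8*a/207 (b(d, a) = -8*a/(-207) = -8*a*(-1)/207 = -(-8)*a/207 = 8*a/207)
33542 + b(96, 5 - 1*(-83)) = 33542 + 8*(5 - 1*(-83))/207 = 33542 + 8*(5 + 83)/207 = 33542 + (8/207)*88 = 33542 + 704/207 = 6943898/207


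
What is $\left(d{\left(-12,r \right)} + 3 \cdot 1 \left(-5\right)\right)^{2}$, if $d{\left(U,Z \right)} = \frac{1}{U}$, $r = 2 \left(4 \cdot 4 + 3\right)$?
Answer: $\frac{32761}{144} \approx 227.51$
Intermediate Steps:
$r = 38$ ($r = 2 \left(16 + 3\right) = 2 \cdot 19 = 38$)
$\left(d{\left(-12,r \right)} + 3 \cdot 1 \left(-5\right)\right)^{2} = \left(\frac{1}{-12} + 3 \cdot 1 \left(-5\right)\right)^{2} = \left(- \frac{1}{12} + 3 \left(-5\right)\right)^{2} = \left(- \frac{1}{12} - 15\right)^{2} = \left(- \frac{181}{12}\right)^{2} = \frac{32761}{144}$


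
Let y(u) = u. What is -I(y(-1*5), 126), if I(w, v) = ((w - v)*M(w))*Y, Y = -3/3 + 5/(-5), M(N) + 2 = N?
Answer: 1834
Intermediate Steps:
M(N) = -2 + N
Y = -2 (Y = -3*⅓ + 5*(-⅕) = -1 - 1 = -2)
I(w, v) = -2*(-2 + w)*(w - v) (I(w, v) = ((w - v)*(-2 + w))*(-2) = ((-2 + w)*(w - v))*(-2) = -2*(-2 + w)*(w - v))
-I(y(-1*5), 126) = -2*(-2 - 1*5)*(126 - (-1)*5) = -2*(-2 - 5)*(126 - 1*(-5)) = -2*(-7)*(126 + 5) = -2*(-7)*131 = -1*(-1834) = 1834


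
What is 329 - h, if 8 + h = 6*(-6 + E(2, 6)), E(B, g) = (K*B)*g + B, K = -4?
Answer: 649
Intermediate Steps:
E(B, g) = B - 4*B*g (E(B, g) = (-4*B)*g + B = -4*B*g + B = B - 4*B*g)
h = -320 (h = -8 + 6*(-6 + 2*(1 - 4*6)) = -8 + 6*(-6 + 2*(1 - 24)) = -8 + 6*(-6 + 2*(-23)) = -8 + 6*(-6 - 46) = -8 + 6*(-52) = -8 - 312 = -320)
329 - h = 329 - 1*(-320) = 329 + 320 = 649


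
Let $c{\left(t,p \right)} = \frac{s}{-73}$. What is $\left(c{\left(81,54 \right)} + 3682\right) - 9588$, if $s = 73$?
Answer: $-5907$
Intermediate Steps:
$c{\left(t,p \right)} = -1$ ($c{\left(t,p \right)} = \frac{73}{-73} = 73 \left(- \frac{1}{73}\right) = -1$)
$\left(c{\left(81,54 \right)} + 3682\right) - 9588 = \left(-1 + 3682\right) - 9588 = 3681 - 9588 = -5907$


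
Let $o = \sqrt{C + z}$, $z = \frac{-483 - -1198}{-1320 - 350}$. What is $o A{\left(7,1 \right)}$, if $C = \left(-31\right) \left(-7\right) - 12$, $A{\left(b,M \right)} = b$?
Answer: $\frac{7 \sqrt{22821218}}{334} \approx 100.12$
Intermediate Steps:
$C = 205$ ($C = 217 - 12 = 205$)
$z = - \frac{143}{334}$ ($z = \frac{-483 + 1198}{-1670} = 715 \left(- \frac{1}{1670}\right) = - \frac{143}{334} \approx -0.42814$)
$o = \frac{\sqrt{22821218}}{334}$ ($o = \sqrt{205 - \frac{143}{334}} = \sqrt{\frac{68327}{334}} = \frac{\sqrt{22821218}}{334} \approx 14.303$)
$o A{\left(7,1 \right)} = \frac{\sqrt{22821218}}{334} \cdot 7 = \frac{7 \sqrt{22821218}}{334}$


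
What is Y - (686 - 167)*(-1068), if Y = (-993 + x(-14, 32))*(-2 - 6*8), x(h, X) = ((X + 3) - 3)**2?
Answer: 552742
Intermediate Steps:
x(h, X) = X**2 (x(h, X) = ((3 + X) - 3)**2 = X**2)
Y = -1550 (Y = (-993 + 32**2)*(-2 - 6*8) = (-993 + 1024)*(-2 - 48) = 31*(-50) = -1550)
Y - (686 - 167)*(-1068) = -1550 - (686 - 167)*(-1068) = -1550 - 519*(-1068) = -1550 - 1*(-554292) = -1550 + 554292 = 552742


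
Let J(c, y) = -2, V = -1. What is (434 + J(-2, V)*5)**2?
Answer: 179776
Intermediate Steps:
(434 + J(-2, V)*5)**2 = (434 - 2*5)**2 = (434 - 10)**2 = 424**2 = 179776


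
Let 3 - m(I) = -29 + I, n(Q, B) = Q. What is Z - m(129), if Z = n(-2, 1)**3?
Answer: 89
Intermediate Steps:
m(I) = 32 - I (m(I) = 3 - (-29 + I) = 3 + (29 - I) = 32 - I)
Z = -8 (Z = (-2)**3 = -8)
Z - m(129) = -8 - (32 - 1*129) = -8 - (32 - 129) = -8 - 1*(-97) = -8 + 97 = 89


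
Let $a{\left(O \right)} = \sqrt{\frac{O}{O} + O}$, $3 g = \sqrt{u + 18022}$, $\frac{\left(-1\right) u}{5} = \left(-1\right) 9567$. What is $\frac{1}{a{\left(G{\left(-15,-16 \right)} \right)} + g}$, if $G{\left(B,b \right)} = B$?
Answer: $\frac{3}{\sqrt{65857} + 3 i \sqrt{14}} \approx 0.011668 - 0.00051036 i$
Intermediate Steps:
$u = 47835$ ($u = - 5 \left(\left(-1\right) 9567\right) = \left(-5\right) \left(-9567\right) = 47835$)
$g = \frac{\sqrt{65857}}{3}$ ($g = \frac{\sqrt{47835 + 18022}}{3} = \frac{\sqrt{65857}}{3} \approx 85.542$)
$a{\left(O \right)} = \sqrt{1 + O}$
$\frac{1}{a{\left(G{\left(-15,-16 \right)} \right)} + g} = \frac{1}{\sqrt{1 - 15} + \frac{\sqrt{65857}}{3}} = \frac{1}{\sqrt{-14} + \frac{\sqrt{65857}}{3}} = \frac{1}{i \sqrt{14} + \frac{\sqrt{65857}}{3}} = \frac{1}{\frac{\sqrt{65857}}{3} + i \sqrt{14}}$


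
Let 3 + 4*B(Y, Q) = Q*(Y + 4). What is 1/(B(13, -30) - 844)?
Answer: -4/3889 ≈ -0.0010285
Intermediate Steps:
B(Y, Q) = -¾ + Q*(4 + Y)/4 (B(Y, Q) = -¾ + (Q*(Y + 4))/4 = -¾ + (Q*(4 + Y))/4 = -¾ + Q*(4 + Y)/4)
1/(B(13, -30) - 844) = 1/((-¾ - 30 + (¼)*(-30)*13) - 844) = 1/((-¾ - 30 - 195/2) - 844) = 1/(-513/4 - 844) = 1/(-3889/4) = -4/3889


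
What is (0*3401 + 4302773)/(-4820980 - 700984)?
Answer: -4302773/5521964 ≈ -0.77921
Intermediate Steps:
(0*3401 + 4302773)/(-4820980 - 700984) = (0 + 4302773)/(-5521964) = 4302773*(-1/5521964) = -4302773/5521964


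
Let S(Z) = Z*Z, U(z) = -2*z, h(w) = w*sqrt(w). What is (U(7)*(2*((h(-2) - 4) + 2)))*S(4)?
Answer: 896 + 896*I*sqrt(2) ≈ 896.0 + 1267.1*I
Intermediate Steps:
h(w) = w**(3/2)
S(Z) = Z**2
(U(7)*(2*((h(-2) - 4) + 2)))*S(4) = ((-2*7)*(2*(((-2)**(3/2) - 4) + 2)))*4**2 = -28*((-2*I*sqrt(2) - 4) + 2)*16 = -28*((-4 - 2*I*sqrt(2)) + 2)*16 = -28*(-2 - 2*I*sqrt(2))*16 = -14*(-4 - 4*I*sqrt(2))*16 = (56 + 56*I*sqrt(2))*16 = 896 + 896*I*sqrt(2)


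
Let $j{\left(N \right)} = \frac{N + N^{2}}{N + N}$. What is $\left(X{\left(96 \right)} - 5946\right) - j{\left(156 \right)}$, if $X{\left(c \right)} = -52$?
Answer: $- \frac{12153}{2} \approx -6076.5$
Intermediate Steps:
$j{\left(N \right)} = \frac{N + N^{2}}{2 N}$
$\left(X{\left(96 \right)} - 5946\right) - j{\left(156 \right)} = \left(-52 - 5946\right) - \left(\frac{1}{2} + \frac{1}{2} \cdot 156\right) = -5998 - \left(\frac{1}{2} + 78\right) = -5998 - \frac{157}{2} = - \frac{12153}{2}$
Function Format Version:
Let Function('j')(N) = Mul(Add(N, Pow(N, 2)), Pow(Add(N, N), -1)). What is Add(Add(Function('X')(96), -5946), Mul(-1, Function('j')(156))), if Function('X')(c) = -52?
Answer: Rational(-12153, 2) ≈ -6076.5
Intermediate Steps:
Function('j')(N) = Mul(Rational(1, 2), Pow(N, -1), Add(N, Pow(N, 2))) (Function('j')(N) = Mul(Add(N, Pow(N, 2)), Pow(Mul(2, N), -1)) = Mul(Add(N, Pow(N, 2)), Mul(Rational(1, 2), Pow(N, -1))) = Mul(Rational(1, 2), Pow(N, -1), Add(N, Pow(N, 2))))
Add(Add(Function('X')(96), -5946), Mul(-1, Function('j')(156))) = Add(Add(-52, -5946), Mul(-1, Add(Rational(1, 2), Mul(Rational(1, 2), 156)))) = Add(-5998, Mul(-1, Add(Rational(1, 2), 78))) = Add(-5998, Mul(-1, Rational(157, 2))) = Add(-5998, Rational(-157, 2)) = Rational(-12153, 2)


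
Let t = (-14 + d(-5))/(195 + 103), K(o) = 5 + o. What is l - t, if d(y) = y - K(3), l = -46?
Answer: -13681/298 ≈ -45.909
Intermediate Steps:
d(y) = -8 + y (d(y) = y - (5 + 3) = y - 1*8 = y - 8 = -8 + y)
t = -27/298 (t = (-14 + (-8 - 5))/(195 + 103) = (-14 - 13)/298 = -27*1/298 = -27/298 ≈ -0.090604)
l - t = -46 - 1*(-27/298) = -46 + 27/298 = -13681/298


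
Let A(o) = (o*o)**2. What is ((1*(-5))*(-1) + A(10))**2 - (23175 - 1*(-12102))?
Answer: 100064748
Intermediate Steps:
A(o) = o**4 (A(o) = (o**2)**2 = o**4)
((1*(-5))*(-1) + A(10))**2 - (23175 - 1*(-12102)) = ((1*(-5))*(-1) + 10**4)**2 - (23175 - 1*(-12102)) = (-5*(-1) + 10000)**2 - (23175 + 12102) = (5 + 10000)**2 - 1*35277 = 10005**2 - 35277 = 100100025 - 35277 = 100064748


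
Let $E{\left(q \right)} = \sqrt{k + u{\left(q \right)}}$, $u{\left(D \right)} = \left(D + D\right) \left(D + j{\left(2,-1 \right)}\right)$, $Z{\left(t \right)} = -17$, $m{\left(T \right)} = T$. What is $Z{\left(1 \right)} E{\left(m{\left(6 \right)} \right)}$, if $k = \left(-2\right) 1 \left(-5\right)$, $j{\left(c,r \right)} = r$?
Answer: $- 17 \sqrt{70} \approx -142.23$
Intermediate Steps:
$k = 10$ ($k = \left(-2\right) \left(-5\right) = 10$)
$u{\left(D \right)} = 2 D \left(-1 + D\right)$ ($u{\left(D \right)} = \left(D + D\right) \left(D - 1\right) = 2 D \left(-1 + D\right)$)
$E{\left(q \right)} = \sqrt{10 + 2 q \left(-1 + q\right)}$
$Z{\left(1 \right)} E{\left(m{\left(6 \right)} \right)} = - 17 \sqrt{2} \sqrt{5 + 6 \left(-1 + 6\right)} = - 17 \sqrt{2} \sqrt{5 + 6 \cdot 5} = - 17 \sqrt{2} \sqrt{5 + 30} = - 17 \sqrt{2} \sqrt{35} = - 17 \sqrt{70}$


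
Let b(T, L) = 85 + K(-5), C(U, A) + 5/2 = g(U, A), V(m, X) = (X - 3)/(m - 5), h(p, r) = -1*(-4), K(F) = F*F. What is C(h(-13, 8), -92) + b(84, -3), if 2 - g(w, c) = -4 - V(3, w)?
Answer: 113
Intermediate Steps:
K(F) = F²
h(p, r) = 4
V(m, X) = (-3 + X)/(-5 + m)
g(w, c) = 15/2 - w/2 (g(w, c) = 2 - (-4 - (-3 + w)/(-5 + 3)) = 2 - (-4 - (-3 + w)/(-2)) = 2 - (-4 - (-1)*(-3 + w)/2) = 2 - (-4 - (3/2 - w/2)) = 2 - (-4 + (-3/2 + w/2)) = 2 - (-11/2 + w/2) = 2 + (11/2 - w/2) = 15/2 - w/2)
C(U, A) = 5 - U/2 (C(U, A) = -5/2 + (15/2 - U/2) = 5 - U/2)
b(T, L) = 110 (b(T, L) = 85 + (-5)² = 85 + 25 = 110)
C(h(-13, 8), -92) + b(84, -3) = (5 - ½*4) + 110 = (5 - 2) + 110 = 3 + 110 = 113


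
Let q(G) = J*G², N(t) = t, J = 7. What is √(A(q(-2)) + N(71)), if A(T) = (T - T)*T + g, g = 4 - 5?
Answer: √70 ≈ 8.3666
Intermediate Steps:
g = -1
q(G) = 7*G²
A(T) = -1 (A(T) = (T - T)*T - 1 = 0*T - 1 = 0 - 1 = -1)
√(A(q(-2)) + N(71)) = √(-1 + 71) = √70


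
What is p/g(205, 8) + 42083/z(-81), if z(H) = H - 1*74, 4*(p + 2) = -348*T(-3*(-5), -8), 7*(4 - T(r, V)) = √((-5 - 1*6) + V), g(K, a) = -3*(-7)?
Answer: -133999/465 + 29*I*√19/49 ≈ -288.17 + 2.5798*I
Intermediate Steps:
g(K, a) = 21
T(r, V) = 4 - √(-11 + V)/7 (T(r, V) = 4 - √((-5 - 1*6) + V)/7 = 4 - √((-5 - 6) + V)/7 = 4 - √(-11 + V)/7)
p = -350 + 87*I*√19/7 (p = -2 + (-348*(4 - √(-11 - 8)/7))/4 = -2 + (-348*(4 - I*√19/7))/4 = -2 + (-1392 + 348*I*√19/7)/4 = -2 + (-348 + 87*I*√19/7) = -350 + 87*I*√19/7 ≈ -350.0 + 54.175*I)
z(H) = -74 + H (z(H) = H - 74 = -74 + H)
p/g(205, 8) + 42083/z(-81) = (-350 + 87*I*√19/7)/21 + 42083/(-74 - 81) = (-350 + 87*I*√19/7)*(1/21) + 42083/(-155) = (-50/3 + 29*I*√19/49) + 42083*(-1/155) = (-50/3 + 29*I*√19/49) - 42083/155 = -133999/465 + 29*I*√19/49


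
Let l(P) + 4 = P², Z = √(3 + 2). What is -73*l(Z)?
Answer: -73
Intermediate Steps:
Z = √5 ≈ 2.2361
l(P) = -4 + P²
-73*l(Z) = -73*(-4 + (√5)²) = -73*(-4 + 5) = -73*1 = -73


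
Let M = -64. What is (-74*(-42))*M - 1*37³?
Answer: -249565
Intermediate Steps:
(-74*(-42))*M - 1*37³ = -74*(-42)*(-64) - 1*37³ = 3108*(-64) - 1*50653 = -198912 - 50653 = -249565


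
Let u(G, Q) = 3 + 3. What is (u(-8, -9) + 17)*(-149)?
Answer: -3427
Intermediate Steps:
u(G, Q) = 6
(u(-8, -9) + 17)*(-149) = (6 + 17)*(-149) = 23*(-149) = -3427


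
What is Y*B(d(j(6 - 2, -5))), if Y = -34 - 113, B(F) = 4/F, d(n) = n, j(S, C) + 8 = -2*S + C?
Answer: 28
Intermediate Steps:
j(S, C) = -8 + C - 2*S (j(S, C) = -8 + (-2*S + C) = -8 + (C - 2*S) = -8 + C - 2*S)
Y = -147
Y*B(d(j(6 - 2, -5))) = -588/(-8 - 5 - 2*(6 - 2)) = -588/(-8 - 5 - 2*4) = -588/(-8 - 5 - 8) = -588/(-21) = -588*(-1)/21 = -147*(-4/21) = 28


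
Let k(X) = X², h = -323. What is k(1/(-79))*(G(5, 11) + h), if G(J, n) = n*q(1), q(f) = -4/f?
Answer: -367/6241 ≈ -0.058805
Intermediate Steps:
G(J, n) = -4*n (G(J, n) = n*(-4/1) = n*(-4*1) = n*(-4) = -4*n)
k(1/(-79))*(G(5, 11) + h) = (1/(-79))²*(-4*11 - 323) = (-1/79)²*(-44 - 323) = (1/6241)*(-367) = -367/6241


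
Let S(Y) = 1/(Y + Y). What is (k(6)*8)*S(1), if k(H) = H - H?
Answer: 0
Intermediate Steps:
k(H) = 0
S(Y) = 1/(2*Y)
(k(6)*8)*S(1) = (0*8)*((½)/1) = 0*((½)*1) = 0*(½) = 0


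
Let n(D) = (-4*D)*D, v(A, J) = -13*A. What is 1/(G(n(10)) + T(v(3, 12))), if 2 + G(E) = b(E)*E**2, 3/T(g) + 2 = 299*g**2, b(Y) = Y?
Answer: -454777/29105728909551 ≈ -1.5625e-8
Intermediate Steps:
n(D) = -4*D**2
T(g) = 3/(-2 + 299*g**2)
G(E) = -2 + E**3 (G(E) = -2 + E*E**2 = -2 + E**3)
1/(G(n(10)) + T(v(3, 12))) = 1/((-2 + (-4*10**2)**3) + 3/(-2 + 299*(-13*3)**2)) = 1/((-2 + (-4*100)**3) + 3/(-2 + 299*(-39)**2)) = 1/((-2 + (-400)**3) + 3/(-2 + 299*1521)) = 1/((-2 - 64000000) + 3/(-2 + 454779)) = 1/(-64000002 + 3/454777) = 1/(-29105728909551/454777) = -454777/29105728909551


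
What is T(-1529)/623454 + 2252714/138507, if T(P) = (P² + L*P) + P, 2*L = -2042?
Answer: 216031516067/9594749242 ≈ 22.516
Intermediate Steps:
L = -1021 (L = (½)*(-2042) = -1021)
T(P) = P² - 1020*P (T(P) = (P² - 1021*P) + P = P² - 1020*P)
T(-1529)/623454 + 2252714/138507 = -1529*(-1020 - 1529)/623454 + 2252714/138507 = -1529*(-2549)*(1/623454) + 2252714*(1/138507) = 3897421*(1/623454) + 2252714/138507 = 3897421/623454 + 2252714/138507 = 216031516067/9594749242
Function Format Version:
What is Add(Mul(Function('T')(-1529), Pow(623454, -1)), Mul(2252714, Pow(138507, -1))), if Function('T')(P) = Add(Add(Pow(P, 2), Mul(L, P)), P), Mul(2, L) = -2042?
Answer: Rational(216031516067, 9594749242) ≈ 22.516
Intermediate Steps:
L = -1021 (L = Mul(Rational(1, 2), -2042) = -1021)
Function('T')(P) = Add(Pow(P, 2), Mul(-1020, P)) (Function('T')(P) = Add(Add(Pow(P, 2), Mul(-1021, P)), P) = Add(Pow(P, 2), Mul(-1020, P)))
Add(Mul(Function('T')(-1529), Pow(623454, -1)), Mul(2252714, Pow(138507, -1))) = Add(Mul(Mul(-1529, Add(-1020, -1529)), Pow(623454, -1)), Mul(2252714, Pow(138507, -1))) = Add(Mul(Mul(-1529, -2549), Rational(1, 623454)), Mul(2252714, Rational(1, 138507))) = Add(Mul(3897421, Rational(1, 623454)), Rational(2252714, 138507)) = Add(Rational(3897421, 623454), Rational(2252714, 138507)) = Rational(216031516067, 9594749242)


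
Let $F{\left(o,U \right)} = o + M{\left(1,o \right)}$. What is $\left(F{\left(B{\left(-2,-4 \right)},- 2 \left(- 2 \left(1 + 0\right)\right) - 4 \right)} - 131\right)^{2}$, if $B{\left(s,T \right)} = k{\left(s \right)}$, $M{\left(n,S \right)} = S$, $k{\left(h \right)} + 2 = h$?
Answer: $19321$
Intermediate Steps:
$k{\left(h \right)} = -2 + h$
$B{\left(s,T \right)} = -2 + s$
$F{\left(o,U \right)} = 2 o$ ($F{\left(o,U \right)} = o + o = 2 o$)
$\left(F{\left(B{\left(-2,-4 \right)},- 2 \left(- 2 \left(1 + 0\right)\right) - 4 \right)} - 131\right)^{2} = \left(2 \left(-2 - 2\right) - 131\right)^{2} = \left(2 \left(-4\right) - 131\right)^{2} = \left(-8 - 131\right)^{2} = \left(-139\right)^{2} = 19321$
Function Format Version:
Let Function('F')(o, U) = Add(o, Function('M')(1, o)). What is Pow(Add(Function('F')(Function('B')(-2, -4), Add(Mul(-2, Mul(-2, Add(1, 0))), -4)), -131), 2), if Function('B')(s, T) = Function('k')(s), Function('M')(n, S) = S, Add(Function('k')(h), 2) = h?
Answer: 19321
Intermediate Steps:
Function('k')(h) = Add(-2, h)
Function('B')(s, T) = Add(-2, s)
Function('F')(o, U) = Mul(2, o) (Function('F')(o, U) = Add(o, o) = Mul(2, o))
Pow(Add(Function('F')(Function('B')(-2, -4), Add(Mul(-2, Mul(-2, Add(1, 0))), -4)), -131), 2) = Pow(Add(Mul(2, Add(-2, -2)), -131), 2) = Pow(Add(Mul(2, -4), -131), 2) = Pow(Add(-8, -131), 2) = Pow(-139, 2) = 19321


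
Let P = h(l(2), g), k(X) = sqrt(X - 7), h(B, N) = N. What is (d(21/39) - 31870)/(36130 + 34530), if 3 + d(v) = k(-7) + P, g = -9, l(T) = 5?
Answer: -15941/35330 + I*sqrt(14)/70660 ≈ -0.4512 + 5.2953e-5*I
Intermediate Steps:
k(X) = sqrt(-7 + X)
P = -9
d(v) = -12 + I*sqrt(14) (d(v) = -3 + (sqrt(-7 - 7) - 9) = -3 + (sqrt(-14) - 9) = -3 + (I*sqrt(14) - 9) = -3 + (-9 + I*sqrt(14)) = -12 + I*sqrt(14))
(d(21/39) - 31870)/(36130 + 34530) = ((-12 + I*sqrt(14)) - 31870)/(36130 + 34530) = (-31882 + I*sqrt(14))/70660 = (-31882 + I*sqrt(14))*(1/70660) = -15941/35330 + I*sqrt(14)/70660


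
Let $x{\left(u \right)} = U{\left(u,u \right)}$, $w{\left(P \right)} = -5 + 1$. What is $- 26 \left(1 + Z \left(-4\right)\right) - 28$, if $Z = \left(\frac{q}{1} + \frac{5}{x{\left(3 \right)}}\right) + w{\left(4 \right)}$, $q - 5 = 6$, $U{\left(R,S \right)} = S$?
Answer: $\frac{2542}{3} \approx 847.33$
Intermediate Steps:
$q = 11$ ($q = 5 + 6 = 11$)
$w{\left(P \right)} = -4$
$x{\left(u \right)} = u$
$Z = \frac{26}{3}$ ($Z = \left(\frac{11}{1} + \frac{5}{3}\right) - 4 = \left(11 \cdot 1 + 5 \cdot \frac{1}{3}\right) - 4 = \left(11 + \frac{5}{3}\right) - 4 = \frac{38}{3} - 4 = \frac{26}{3} \approx 8.6667$)
$- 26 \left(1 + Z \left(-4\right)\right) - 28 = - 26 \left(1 + \frac{26}{3} \left(-4\right)\right) - 28 = - 26 \left(1 - \frac{104}{3}\right) - 28 = \left(-26\right) \left(- \frac{101}{3}\right) - 28 = \frac{2626}{3} - 28 = \frac{2542}{3}$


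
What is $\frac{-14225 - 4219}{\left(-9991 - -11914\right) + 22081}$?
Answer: $- \frac{4611}{6001} \approx -0.76837$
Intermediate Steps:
$\frac{-14225 - 4219}{\left(-9991 - -11914\right) + 22081} = - \frac{18444}{\left(-9991 + 11914\right) + 22081} = - \frac{18444}{1923 + 22081} = - \frac{18444}{24004} = \left(-18444\right) \frac{1}{24004} = - \frac{4611}{6001}$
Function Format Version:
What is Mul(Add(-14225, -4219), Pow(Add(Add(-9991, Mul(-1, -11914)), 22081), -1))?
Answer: Rational(-4611, 6001) ≈ -0.76837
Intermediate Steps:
Mul(Add(-14225, -4219), Pow(Add(Add(-9991, Mul(-1, -11914)), 22081), -1)) = Mul(-18444, Pow(Add(Add(-9991, 11914), 22081), -1)) = Mul(-18444, Pow(Add(1923, 22081), -1)) = Mul(-18444, Pow(24004, -1)) = Mul(-18444, Rational(1, 24004)) = Rational(-4611, 6001)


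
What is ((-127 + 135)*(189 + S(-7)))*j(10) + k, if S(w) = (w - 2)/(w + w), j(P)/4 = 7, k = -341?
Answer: 42139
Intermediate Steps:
j(P) = 28 (j(P) = 4*7 = 28)
S(w) = (-2 + w)/(2*w) (S(w) = (-2 + w)/((2*w)) = (-2 + w)*(1/(2*w)) = (-2 + w)/(2*w))
((-127 + 135)*(189 + S(-7)))*j(10) + k = ((-127 + 135)*(189 + (½)*(-2 - 7)/(-7)))*28 - 341 = (8*(189 + (½)*(-⅐)*(-9)))*28 - 341 = (8*(189 + 9/14))*28 - 341 = (8*(2655/14))*28 - 341 = (10620/7)*28 - 341 = 42480 - 341 = 42139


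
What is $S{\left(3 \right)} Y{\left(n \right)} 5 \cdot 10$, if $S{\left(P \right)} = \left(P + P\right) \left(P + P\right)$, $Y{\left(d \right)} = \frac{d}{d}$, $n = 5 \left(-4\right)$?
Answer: $1800$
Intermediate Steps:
$n = -20$
$Y{\left(d \right)} = 1$
$S{\left(P \right)} = 4 P^{2}$ ($S{\left(P \right)} = 2 P 2 P = 4 P^{2}$)
$S{\left(3 \right)} Y{\left(n \right)} 5 \cdot 10 = 4 \cdot 3^{2} \cdot 1 \cdot 5 \cdot 10 = 4 \cdot 9 \cdot 1 \cdot 50 = 36 \cdot 50 = 1800$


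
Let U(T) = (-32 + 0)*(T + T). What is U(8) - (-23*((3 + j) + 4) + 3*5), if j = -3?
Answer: -435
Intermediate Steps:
U(T) = -64*T
U(8) - (-23*((3 + j) + 4) + 3*5) = -64*8 - (-23*((3 - 3) + 4) + 3*5) = -512 - (-23*(0 + 4) + 15) = -512 - (-23*4 + 15) = -512 - (-92 + 15) = -512 - 1*(-77) = -512 + 77 = -435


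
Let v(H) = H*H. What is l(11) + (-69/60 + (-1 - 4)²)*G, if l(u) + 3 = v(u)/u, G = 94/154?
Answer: 34739/1540 ≈ 22.558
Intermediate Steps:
G = 47/77 (G = 94*(1/154) = 47/77 ≈ 0.61039)
v(H) = H²
l(u) = -3 + u (l(u) = -3 + u²/u = -3 + u)
l(11) + (-69/60 + (-1 - 4)²)*G = (-3 + 11) + (-69/60 + (-1 - 4)²)*(47/77) = 8 + (-69*1/60 + (-5)²)*(47/77) = 8 + (-23/20 + 25)*(47/77) = 8 + (477/20)*(47/77) = 8 + 22419/1540 = 34739/1540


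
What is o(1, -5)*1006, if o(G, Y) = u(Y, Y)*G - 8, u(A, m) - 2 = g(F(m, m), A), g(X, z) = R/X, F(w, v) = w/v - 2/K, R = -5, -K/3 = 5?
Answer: -178062/17 ≈ -10474.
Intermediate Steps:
K = -15 (K = -3*5 = -15)
F(w, v) = 2/15 + w/v (F(w, v) = w/v - 2/(-15) = w/v - 2*(-1/15) = w/v + 2/15 = 2/15 + w/v)
g(X, z) = -5/X
u(A, m) = -41/17 (u(A, m) = 2 - 5/(2/15 + m/m) = 2 - 5/(2/15 + 1) = 2 - 5/17/15 = 2 - 5*15/17 = 2 - 75/17 = -41/17)
o(G, Y) = -8 - 41*G/17 (o(G, Y) = -41*G/17 - 8 = -8 - 41*G/17)
o(1, -5)*1006 = (-8 - 41/17*1)*1006 = (-8 - 41/17)*1006 = -177/17*1006 = -178062/17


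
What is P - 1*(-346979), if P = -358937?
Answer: -11958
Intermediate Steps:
P - 1*(-346979) = -358937 - 1*(-346979) = -358937 + 346979 = -11958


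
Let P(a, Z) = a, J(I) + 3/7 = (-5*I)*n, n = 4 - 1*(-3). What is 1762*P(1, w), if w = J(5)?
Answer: 1762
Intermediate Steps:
n = 7 (n = 4 + 3 = 7)
J(I) = -3/7 - 35*I (J(I) = -3/7 - 5*I*7 = -3/7 - 35*I)
w = -1228/7 (w = -3/7 - 35*5 = -3/7 - 175 = -1228/7 ≈ -175.43)
1762*P(1, w) = 1762*1 = 1762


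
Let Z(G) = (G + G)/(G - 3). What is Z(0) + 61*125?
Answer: 7625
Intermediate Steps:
Z(G) = 2*G/(-3 + G) (Z(G) = (2*G)/(-3 + G) = 2*G/(-3 + G))
Z(0) + 61*125 = 2*0/(-3 + 0) + 61*125 = 2*0/(-3) + 7625 = 2*0*(-⅓) + 7625 = 0 + 7625 = 7625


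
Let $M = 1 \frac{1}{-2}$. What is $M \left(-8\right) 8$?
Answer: $32$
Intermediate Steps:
$M = - \frac{1}{2}$ ($M = 1 \left(- \frac{1}{2}\right) = - \frac{1}{2} \approx -0.5$)
$M \left(-8\right) 8 = \left(- \frac{1}{2}\right) \left(-8\right) 8 = 4 \cdot 8 = 32$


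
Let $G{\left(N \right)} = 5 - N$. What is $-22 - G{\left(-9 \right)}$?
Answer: $-36$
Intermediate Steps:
$-22 - G{\left(-9 \right)} = -22 - \left(5 - -9\right) = -22 - \left(5 + 9\right) = -22 - 14 = -36$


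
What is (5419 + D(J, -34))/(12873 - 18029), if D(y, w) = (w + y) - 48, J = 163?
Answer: -1375/1289 ≈ -1.0667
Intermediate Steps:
D(y, w) = -48 + w + y
(5419 + D(J, -34))/(12873 - 18029) = (5419 + (-48 - 34 + 163))/(12873 - 18029) = (5419 + 81)/(-5156) = 5500*(-1/5156) = -1375/1289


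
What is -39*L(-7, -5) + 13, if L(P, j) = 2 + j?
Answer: 130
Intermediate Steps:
-39*L(-7, -5) + 13 = -39*(2 - 5) + 13 = -39*(-3) + 13 = 117 + 13 = 130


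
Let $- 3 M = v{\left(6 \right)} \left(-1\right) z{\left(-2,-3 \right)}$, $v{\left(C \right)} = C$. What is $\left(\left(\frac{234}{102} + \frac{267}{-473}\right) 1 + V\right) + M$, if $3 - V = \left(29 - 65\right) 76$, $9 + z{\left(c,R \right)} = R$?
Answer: $\frac{21845223}{8041} \approx 2716.7$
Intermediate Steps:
$z{\left(c,R \right)} = -9 + R$
$M = -24$ ($M = - \frac{6 \left(-1\right) \left(-9 - 3\right)}{3} = - \frac{\left(-6\right) \left(-12\right)}{3} = \left(- \frac{1}{3}\right) 72 = -24$)
$V = 2739$ ($V = 3 - \left(29 - 65\right) 76 = 3 - \left(-36\right) 76 = 3 - -2736 = 3 + 2736 = 2739$)
$\left(\left(\frac{234}{102} + \frac{267}{-473}\right) 1 + V\right) + M = \left(\left(\frac{234}{102} + \frac{267}{-473}\right) 1 + 2739\right) - 24 = \left(\left(234 \cdot \frac{1}{102} + 267 \left(- \frac{1}{473}\right)\right) 1 + 2739\right) - 24 = \left(\left(\frac{39}{17} - \frac{267}{473}\right) 1 + 2739\right) - 24 = \left(\frac{13908}{8041} \cdot 1 + 2739\right) - 24 = \left(\frac{13908}{8041} + 2739\right) - 24 = \frac{22038207}{8041} - 24 = \frac{21845223}{8041}$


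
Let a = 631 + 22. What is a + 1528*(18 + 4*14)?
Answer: 113725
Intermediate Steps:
a = 653
a + 1528*(18 + 4*14) = 653 + 1528*(18 + 4*14) = 653 + 1528*(18 + 56) = 653 + 1528*74 = 653 + 113072 = 113725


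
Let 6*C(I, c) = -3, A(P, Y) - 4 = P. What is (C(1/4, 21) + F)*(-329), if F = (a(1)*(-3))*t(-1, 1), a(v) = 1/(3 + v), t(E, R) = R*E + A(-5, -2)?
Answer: -329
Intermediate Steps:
A(P, Y) = 4 + P
t(E, R) = -1 + E*R (t(E, R) = R*E + (4 - 5) = E*R - 1 = -1 + E*R)
C(I, c) = -½ (C(I, c) = (⅙)*(-3) = -½)
F = 3/2 (F = (-3/(3 + 1))*(-1 - 1*1) = (-3/4)*(-1 - 1) = ((¼)*(-3))*(-2) = -¾*(-2) = 3/2 ≈ 1.5000)
(C(1/4, 21) + F)*(-329) = (-½ + 3/2)*(-329) = 1*(-329) = -329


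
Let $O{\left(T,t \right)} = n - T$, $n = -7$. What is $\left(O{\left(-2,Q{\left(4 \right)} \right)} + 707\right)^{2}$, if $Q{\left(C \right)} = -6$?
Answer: $492804$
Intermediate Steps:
$O{\left(T,t \right)} = -7 - T$
$\left(O{\left(-2,Q{\left(4 \right)} \right)} + 707\right)^{2} = \left(\left(-7 - -2\right) + 707\right)^{2} = \left(\left(-7 + 2\right) + 707\right)^{2} = \left(-5 + 707\right)^{2} = 702^{2} = 492804$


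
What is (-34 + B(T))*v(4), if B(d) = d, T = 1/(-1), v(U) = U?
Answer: -140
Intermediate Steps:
T = -1
(-34 + B(T))*v(4) = (-34 - 1)*4 = -35*4 = -140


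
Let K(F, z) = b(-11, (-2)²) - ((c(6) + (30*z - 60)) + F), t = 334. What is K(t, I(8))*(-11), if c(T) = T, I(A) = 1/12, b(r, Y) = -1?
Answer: 6237/2 ≈ 3118.5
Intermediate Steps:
I(A) = 1/12
K(F, z) = 53 - F - 30*z (K(F, z) = -1 - ((6 + (30*z - 60)) + F) = -1 - ((6 + (-60 + 30*z)) + F) = -1 - ((-54 + 30*z) + F) = -1 - (-54 + F + 30*z) = -1 + (54 - F - 30*z) = 53 - F - 30*z)
K(t, I(8))*(-11) = (53 - 1*334 - 30*1/12)*(-11) = (53 - 334 - 5/2)*(-11) = -567/2*(-11) = 6237/2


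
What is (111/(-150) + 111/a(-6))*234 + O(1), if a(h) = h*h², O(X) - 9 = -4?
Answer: -28841/100 ≈ -288.41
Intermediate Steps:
O(X) = 5 (O(X) = 9 - 4 = 5)
a(h) = h³
(111/(-150) + 111/a(-6))*234 + O(1) = (111/(-150) + 111/((-6)³))*234 + 5 = (111*(-1/150) + 111/(-216))*234 + 5 = (-37/50 + 111*(-1/216))*234 + 5 = (-37/50 - 37/72)*234 + 5 = -2257/1800*234 + 5 = -29341/100 + 5 = -28841/100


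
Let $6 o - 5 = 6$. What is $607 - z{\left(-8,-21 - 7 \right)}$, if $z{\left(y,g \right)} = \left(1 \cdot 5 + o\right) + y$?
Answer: $\frac{3649}{6} \approx 608.17$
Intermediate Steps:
$o = \frac{11}{6}$ ($o = \frac{5}{6} + \frac{1}{6} \cdot 6 = \frac{5}{6} + 1 = \frac{11}{6} \approx 1.8333$)
$z{\left(y,g \right)} = \frac{41}{6} + y$ ($z{\left(y,g \right)} = \left(1 \cdot 5 + \frac{11}{6}\right) + y = \left(5 + \frac{11}{6}\right) + y = \frac{41}{6} + y$)
$607 - z{\left(-8,-21 - 7 \right)} = 607 - \left(\frac{41}{6} - 8\right) = 607 - - \frac{7}{6} = 607 + \frac{7}{6} = \frac{3649}{6}$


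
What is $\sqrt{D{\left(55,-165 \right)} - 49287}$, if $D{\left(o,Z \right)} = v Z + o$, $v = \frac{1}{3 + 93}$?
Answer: $\frac{i \sqrt{3150958}}{8} \approx 221.89 i$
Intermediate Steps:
$v = \frac{1}{96} \approx 0.010417$
$D{\left(o,Z \right)} = o + \frac{Z}{96}$ ($D{\left(o,Z \right)} = \frac{Z}{96} + o = o + \frac{Z}{96}$)
$\sqrt{D{\left(55,-165 \right)} - 49287} = \sqrt{\left(55 + \frac{1}{96} \left(-165\right)\right) - 49287} = \sqrt{\left(55 - \frac{55}{32}\right) - 49287} = \sqrt{\frac{1705}{32} - 49287} = \sqrt{- \frac{1575479}{32}} = \frac{i \sqrt{3150958}}{8}$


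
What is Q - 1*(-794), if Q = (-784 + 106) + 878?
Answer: 994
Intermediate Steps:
Q = 200 (Q = -678 + 878 = 200)
Q - 1*(-794) = 200 - 1*(-794) = 200 + 794 = 994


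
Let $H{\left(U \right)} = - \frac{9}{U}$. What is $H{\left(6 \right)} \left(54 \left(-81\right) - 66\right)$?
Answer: $6660$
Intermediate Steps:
$H{\left(6 \right)} \left(54 \left(-81\right) - 66\right) = - \frac{9}{6} \left(54 \left(-81\right) - 66\right) = \left(-9\right) \frac{1}{6} \left(-4374 - 66\right) = \left(- \frac{3}{2}\right) \left(-4440\right) = 6660$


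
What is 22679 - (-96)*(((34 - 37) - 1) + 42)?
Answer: 26327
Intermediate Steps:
22679 - (-96)*(((34 - 37) - 1) + 42) = 22679 - (-96)*((-3 - 1) + 42) = 22679 - (-96)*(-4 + 42) = 22679 - (-96)*38 = 22679 - 1*(-3648) = 22679 + 3648 = 26327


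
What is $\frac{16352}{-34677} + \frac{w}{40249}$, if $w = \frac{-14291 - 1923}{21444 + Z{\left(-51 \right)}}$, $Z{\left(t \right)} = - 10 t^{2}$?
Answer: $- \frac{45523608665}{96558071823} \approx -0.47146$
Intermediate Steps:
$w = \frac{8107}{2283}$ ($w = \frac{-14291 - 1923}{21444 - 10 \left(-51\right)^{2}} = - \frac{16214}{21444 - 26010} = - \frac{16214}{-4566} = \left(-16214\right) \left(- \frac{1}{4566}\right) = \frac{8107}{2283} \approx 3.551$)
$\frac{16352}{-34677} + \frac{w}{40249} = \frac{16352}{-34677} + \frac{8107}{2283 \cdot 40249} = 16352 \left(- \frac{1}{34677}\right) + \frac{8107}{2283} \cdot \frac{1}{40249} = - \frac{16352}{34677} + \frac{737}{8353497} = - \frac{45523608665}{96558071823}$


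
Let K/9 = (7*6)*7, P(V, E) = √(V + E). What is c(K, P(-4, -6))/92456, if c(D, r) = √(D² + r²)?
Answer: √7001306/92456 ≈ 0.028619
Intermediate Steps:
P(V, E) = √(E + V)
K = 2646 (K = 9*((7*6)*7) = 9*(42*7) = 9*294 = 2646)
c(K, P(-4, -6))/92456 = √(2646² + (√(-6 - 4))²)/92456 = √(7001316 + (√(-10))²)*(1/92456) = √(7001316 + (I*√10)²)*(1/92456) = √(7001316 - 10)*(1/92456) = √7001306*(1/92456) = √7001306/92456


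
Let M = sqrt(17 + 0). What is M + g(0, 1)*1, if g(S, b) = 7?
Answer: 7 + sqrt(17) ≈ 11.123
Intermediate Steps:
M = sqrt(17) ≈ 4.1231
M + g(0, 1)*1 = sqrt(17) + 7*1 = sqrt(17) + 7 = 7 + sqrt(17)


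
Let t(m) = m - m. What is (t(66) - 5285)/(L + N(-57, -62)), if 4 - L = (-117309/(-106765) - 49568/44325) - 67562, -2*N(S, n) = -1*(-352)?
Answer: -5002103066625/63782748028969 ≈ -0.078424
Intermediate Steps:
N(S, n) = -176 (N(S, n) = -(-1)*(-352)/2 = -½*352 = -176)
L = 63949327052569/946471725 (L = 4 - ((-117309/(-106765) - 49568/44325) - 67562) = 4 - ((-117309*(-1/106765) - 49568*1/44325) - 67562) = 4 - ((117309/106765 - 49568/44325) - 67562) = 4 - (-18481219/946471725 - 67562) = 4 - 1*(-63945541165669/946471725) = 4 + 63945541165669/946471725 = 63949327052569/946471725 ≈ 67566.)
t(m) = 0
(t(66) - 5285)/(L + N(-57, -62)) = (0 - 5285)/(63949327052569/946471725 - 176) = -5285/63782748028969/946471725 = -5285*946471725/63782748028969 = -5002103066625/63782748028969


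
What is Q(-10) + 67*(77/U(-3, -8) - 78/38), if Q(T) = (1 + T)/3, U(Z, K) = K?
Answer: -119381/152 ≈ -785.40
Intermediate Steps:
Q(T) = ⅓ + T/3 (Q(T) = (1 + T)*(⅓) = ⅓ + T/3)
Q(-10) + 67*(77/U(-3, -8) - 78/38) = (⅓ + (⅓)*(-10)) + 67*(77/(-8) - 78/38) = (⅓ - 10/3) + 67*(77*(-⅛) - 78*1/38) = -3 + 67*(-77/8 - 39/19) = -3 + 67*(-1775/152) = -3 - 118925/152 = -119381/152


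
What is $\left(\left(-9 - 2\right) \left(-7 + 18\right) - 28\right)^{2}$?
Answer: $22201$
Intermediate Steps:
$\left(\left(-9 - 2\right) \left(-7 + 18\right) - 28\right)^{2} = \left(\left(-11\right) 11 - 28\right)^{2} = \left(-121 - 28\right)^{2} = \left(-149\right)^{2} = 22201$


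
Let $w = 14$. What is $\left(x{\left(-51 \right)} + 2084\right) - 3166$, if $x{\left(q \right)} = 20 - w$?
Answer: $-1076$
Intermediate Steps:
$x{\left(q \right)} = 6$ ($x{\left(q \right)} = 20 - 14 = 6$)
$\left(x{\left(-51 \right)} + 2084\right) - 3166 = \left(6 + 2084\right) - 3166 = 2090 - 3166 = -1076$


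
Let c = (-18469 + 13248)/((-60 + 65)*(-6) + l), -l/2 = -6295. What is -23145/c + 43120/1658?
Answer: 241103859560/4328209 ≈ 55705.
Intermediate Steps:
l = 12590 (l = -2*(-6295) = 12590)
c = -5221/12560 (c = (-18469 + 13248)/((-60 + 65)*(-6) + 12590) = -5221/(5*(-6) + 12590) = -5221/(-30 + 12590) = -5221/12560 ≈ -0.41568)
-23145/c + 43120/1658 = -23145/(-5221/12560) + 43120/1658 = -23145*(-12560/5221) + 43120*(1/1658) = 290701200/5221 + 21560/829 = 241103859560/4328209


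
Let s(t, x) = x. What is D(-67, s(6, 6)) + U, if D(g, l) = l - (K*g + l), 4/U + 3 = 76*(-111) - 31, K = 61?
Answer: 17308443/4235 ≈ 4087.0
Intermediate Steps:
U = -2/4235 (U = 4/(-3 + (76*(-111) - 31)) = 4/(-3 + (-8436 - 31)) = 4/(-3 - 8467) = 4/(-8470) = 4*(-1/8470) = -2/4235 ≈ -0.00047226)
D(g, l) = -61*g (D(g, l) = l - (61*g + l) = l - (l + 61*g) = l + (-l - 61*g) = -61*g)
D(-67, s(6, 6)) + U = -61*(-67) - 2/4235 = 4087 - 2/4235 = 17308443/4235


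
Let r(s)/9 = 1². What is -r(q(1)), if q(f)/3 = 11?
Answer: -9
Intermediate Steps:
q(f) = 33 (q(f) = 3*11 = 33)
r(s) = 9 (r(s) = 9*1² = 9*1 = 9)
-r(q(1)) = -1*9 = -9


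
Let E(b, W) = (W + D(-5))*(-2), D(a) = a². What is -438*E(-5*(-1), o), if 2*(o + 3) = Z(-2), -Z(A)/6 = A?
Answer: 24528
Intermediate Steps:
Z(A) = -6*A
o = 3 (o = -3 + (-6*(-2))/2 = -3 + (½)*12 = -3 + 6 = 3)
E(b, W) = -50 - 2*W (E(b, W) = (W + (-5)²)*(-2) = (W + 25)*(-2) = (25 + W)*(-2) = -50 - 2*W)
-438*E(-5*(-1), o) = -438*(-50 - 2*3) = -438*(-50 - 6) = -438*(-56) = 24528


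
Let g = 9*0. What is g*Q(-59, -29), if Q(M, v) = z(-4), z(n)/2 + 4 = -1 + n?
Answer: 0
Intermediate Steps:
z(n) = -10 + 2*n (z(n) = -8 + 2*(-1 + n) = -8 + (-2 + 2*n) = -10 + 2*n)
Q(M, v) = -18 (Q(M, v) = -10 + 2*(-4) = -10 - 8 = -18)
g = 0
g*Q(-59, -29) = 0*(-18) = 0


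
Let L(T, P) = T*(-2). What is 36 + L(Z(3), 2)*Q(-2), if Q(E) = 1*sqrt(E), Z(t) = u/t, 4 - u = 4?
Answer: 36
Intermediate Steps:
u = 0 (u = 4 - 1*4 = 4 - 4 = 0)
Z(t) = 0 (Z(t) = 0/t = 0)
L(T, P) = -2*T
Q(E) = sqrt(E)
36 + L(Z(3), 2)*Q(-2) = 36 + (-2*0)*sqrt(-2) = 36 + 0*(I*sqrt(2)) = 36 + 0 = 36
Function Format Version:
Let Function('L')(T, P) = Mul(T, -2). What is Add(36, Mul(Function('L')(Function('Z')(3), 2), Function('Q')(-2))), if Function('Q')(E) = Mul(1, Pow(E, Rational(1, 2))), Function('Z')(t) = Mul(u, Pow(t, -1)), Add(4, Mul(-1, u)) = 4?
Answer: 36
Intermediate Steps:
u = 0 (u = Add(4, Mul(-1, 4)) = Add(4, -4) = 0)
Function('Z')(t) = 0 (Function('Z')(t) = Mul(0, Pow(t, -1)) = 0)
Function('L')(T, P) = Mul(-2, T)
Function('Q')(E) = Pow(E, Rational(1, 2))
Add(36, Mul(Function('L')(Function('Z')(3), 2), Function('Q')(-2))) = Add(36, Mul(Mul(-2, 0), Pow(-2, Rational(1, 2)))) = Add(36, Mul(0, Mul(I, Pow(2, Rational(1, 2))))) = Add(36, 0) = 36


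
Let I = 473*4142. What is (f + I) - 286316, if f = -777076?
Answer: 895774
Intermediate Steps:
I = 1959166
(f + I) - 286316 = (-777076 + 1959166) - 286316 = 1182090 - 286316 = 895774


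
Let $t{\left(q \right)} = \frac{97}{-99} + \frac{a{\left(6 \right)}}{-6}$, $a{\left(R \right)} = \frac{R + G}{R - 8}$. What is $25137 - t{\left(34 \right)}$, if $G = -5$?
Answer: $\frac{9954607}{396} \approx 25138.0$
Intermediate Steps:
$a{\left(R \right)} = \frac{-5 + R}{-8 + R}$ ($a{\left(R \right)} = \frac{R - 5}{R - 8} = \frac{-5 + R}{-8 + R}$)
$t{\left(q \right)} = - \frac{355}{396}$ ($t{\left(q \right)} = \frac{97}{-99} + \frac{\frac{1}{-8 + 6} \left(-5 + 6\right)}{-6} = 97 \left(- \frac{1}{99}\right) + \frac{1}{-2} \cdot 1 \left(- \frac{1}{6}\right) = - \frac{97}{99} + \left(- \frac{1}{2}\right) 1 \left(- \frac{1}{6}\right) = - \frac{97}{99} - - \frac{1}{12} = - \frac{97}{99} + \frac{1}{12} = - \frac{355}{396}$)
$25137 - t{\left(34 \right)} = 25137 - - \frac{355}{396} = 25137 + \frac{355}{396} = \frac{9954607}{396}$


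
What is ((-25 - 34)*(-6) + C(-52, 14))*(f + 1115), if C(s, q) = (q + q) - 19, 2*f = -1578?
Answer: 118338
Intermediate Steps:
f = -789 (f = (½)*(-1578) = -789)
C(s, q) = -19 + 2*q (C(s, q) = 2*q - 19 = -19 + 2*q)
((-25 - 34)*(-6) + C(-52, 14))*(f + 1115) = ((-25 - 34)*(-6) + (-19 + 2*14))*(-789 + 1115) = (-59*(-6) + (-19 + 28))*326 = (354 + 9)*326 = 363*326 = 118338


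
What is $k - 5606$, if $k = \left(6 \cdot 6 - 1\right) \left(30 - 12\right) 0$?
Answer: $-5606$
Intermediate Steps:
$k = 0$ ($k = \left(36 - 1\right) 18 \cdot 0 = 35 \cdot 0 = 0$)
$k - 5606 = 0 - 5606 = -5606$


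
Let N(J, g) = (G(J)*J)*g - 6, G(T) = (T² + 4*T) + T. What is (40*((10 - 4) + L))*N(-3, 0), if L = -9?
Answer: 720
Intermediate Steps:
G(T) = T² + 5*T
N(J, g) = -6 + g*J²*(5 + J) (N(J, g) = ((J*(5 + J))*J)*g - 6 = (J²*(5 + J))*g - 6 = g*J²*(5 + J) - 6 = -6 + g*J²*(5 + J))
(40*((10 - 4) + L))*N(-3, 0) = (40*((10 - 4) - 9))*(-6 + 0*(-3)²*(5 - 3)) = (40*(6 - 9))*(-6 + 0*9*2) = (40*(-3))*(-6 + 0) = -120*(-6) = 720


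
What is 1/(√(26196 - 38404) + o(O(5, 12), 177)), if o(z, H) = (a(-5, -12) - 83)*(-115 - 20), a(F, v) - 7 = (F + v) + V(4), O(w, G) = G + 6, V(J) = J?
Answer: 12015/144372433 - 4*I*√763/144372433 ≈ 8.3222e-5 - 7.6531e-7*I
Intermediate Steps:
O(w, G) = 6 + G
a(F, v) = 11 + F + v (a(F, v) = 7 + ((F + v) + 4) = 7 + (4 + F + v) = 11 + F + v)
o(z, H) = 12015 (o(z, H) = ((11 - 5 - 12) - 83)*(-115 - 20) = (-6 - 83)*(-135) = -89*(-135) = 12015)
1/(√(26196 - 38404) + o(O(5, 12), 177)) = 1/(√(26196 - 38404) + 12015) = 1/(√(-12208) + 12015) = 1/(4*I*√763 + 12015) = 1/(12015 + 4*I*√763)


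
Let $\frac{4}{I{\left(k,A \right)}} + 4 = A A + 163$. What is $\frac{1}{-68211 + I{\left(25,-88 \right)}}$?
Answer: $- \frac{7903}{539071529} \approx -1.466 \cdot 10^{-5}$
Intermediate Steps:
$I{\left(k,A \right)} = \frac{4}{159 + A^{2}}$ ($I{\left(k,A \right)} = \frac{4}{-4 + \left(A A + 163\right)} = \frac{4}{-4 + \left(A^{2} + 163\right)} = \frac{4}{-4 + \left(163 + A^{2}\right)} = \frac{4}{159 + A^{2}}$)
$\frac{1}{-68211 + I{\left(25,-88 \right)}} = \frac{1}{-68211 + \frac{4}{159 + \left(-88\right)^{2}}} = \frac{1}{-68211 + \frac{4}{159 + 7744}} = \frac{1}{-68211 + \frac{4}{7903}} = \frac{1}{- \frac{539071529}{7903}} = - \frac{7903}{539071529}$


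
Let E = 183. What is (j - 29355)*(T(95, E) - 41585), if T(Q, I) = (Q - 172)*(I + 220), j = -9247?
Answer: 2803122832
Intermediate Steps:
T(Q, I) = (-172 + Q)*(220 + I)
(j - 29355)*(T(95, E) - 41585) = (-9247 - 29355)*((-37840 - 172*183 + 220*95 + 183*95) - 41585) = -38602*((-37840 - 31476 + 20900 + 17385) - 41585) = -38602*(-31031 - 41585) = -38602*(-72616) = 2803122832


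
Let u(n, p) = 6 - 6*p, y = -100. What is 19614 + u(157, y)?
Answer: 20220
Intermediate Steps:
19614 + u(157, y) = 19614 + (6 - 6*(-100)) = 19614 + (6 + 600) = 19614 + 606 = 20220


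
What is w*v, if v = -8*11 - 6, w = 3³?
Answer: -2538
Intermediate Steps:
w = 27
v = -94 (v = -88 - 6 = -94)
w*v = 27*(-94) = -2538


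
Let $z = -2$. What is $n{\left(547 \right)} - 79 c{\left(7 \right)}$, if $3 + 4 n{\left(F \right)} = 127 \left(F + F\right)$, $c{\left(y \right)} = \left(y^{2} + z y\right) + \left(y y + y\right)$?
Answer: $\frac{110179}{4} \approx 27545.0$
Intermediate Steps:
$c{\left(y \right)} = - y + 2 y^{2}$ ($c{\left(y \right)} = \left(y^{2} - 2 y\right) + \left(y y + y\right) = \left(y^{2} - 2 y\right) + \left(y^{2} + y\right) = \left(y^{2} - 2 y\right) + \left(y + y^{2}\right) = - y + 2 y^{2}$)
$n{\left(F \right)} = - \frac{3}{4} + \frac{127 F}{2}$ ($n{\left(F \right)} = - \frac{3}{4} + \frac{127 \left(F + F\right)}{4} = - \frac{3}{4} + \frac{127 \cdot 2 F}{4} = - \frac{3}{4} + \frac{254 F}{4} = - \frac{3}{4} + \frac{127 F}{2}$)
$n{\left(547 \right)} - 79 c{\left(7 \right)} = \left(- \frac{3}{4} + \frac{127}{2} \cdot 547\right) - 79 \cdot 7 \left(-1 + 2 \cdot 7\right) = \left(- \frac{3}{4} + \frac{69469}{2}\right) - 79 \cdot 7 \left(-1 + 14\right) = \frac{138935}{4} - 79 \cdot 7 \cdot 13 = \frac{138935}{4} - 79 \cdot 91 = \frac{138935}{4} - 7189 = \frac{110179}{4}$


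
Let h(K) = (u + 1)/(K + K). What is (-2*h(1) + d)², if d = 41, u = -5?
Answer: 2025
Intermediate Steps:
h(K) = -2/K (h(K) = (-5 + 1)/(K + K) = -4*1/(2*K) = -2/K)
(-2*h(1) + d)² = (-(-4)/1 + 41)² = (-(-4) + 41)² = (-2*(-2) + 41)² = (4 + 41)² = 45² = 2025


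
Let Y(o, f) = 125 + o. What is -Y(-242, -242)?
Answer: 117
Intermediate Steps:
-Y(-242, -242) = -(125 - 242) = -1*(-117) = 117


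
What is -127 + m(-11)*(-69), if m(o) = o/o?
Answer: -196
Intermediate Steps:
m(o) = 1
-127 + m(-11)*(-69) = -127 + 1*(-69) = -127 - 69 = -196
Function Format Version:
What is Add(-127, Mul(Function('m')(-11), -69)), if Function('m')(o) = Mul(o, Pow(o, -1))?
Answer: -196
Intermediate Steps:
Function('m')(o) = 1
Add(-127, Mul(Function('m')(-11), -69)) = Add(-127, Mul(1, -69)) = Add(-127, -69) = -196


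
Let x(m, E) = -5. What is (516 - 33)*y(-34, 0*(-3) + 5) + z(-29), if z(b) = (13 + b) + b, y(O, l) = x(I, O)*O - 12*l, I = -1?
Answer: 53085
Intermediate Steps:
y(O, l) = -12*l - 5*O (y(O, l) = -5*O - 12*l = -12*l - 5*O)
z(b) = 13 + 2*b
(516 - 33)*y(-34, 0*(-3) + 5) + z(-29) = (516 - 33)*(-12*(0*(-3) + 5) - 5*(-34)) + (13 + 2*(-29)) = 483*(-12*(0 + 5) + 170) + (13 - 58) = 483*(-12*5 + 170) - 45 = 483*(-60 + 170) - 45 = 483*110 - 45 = 53130 - 45 = 53085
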